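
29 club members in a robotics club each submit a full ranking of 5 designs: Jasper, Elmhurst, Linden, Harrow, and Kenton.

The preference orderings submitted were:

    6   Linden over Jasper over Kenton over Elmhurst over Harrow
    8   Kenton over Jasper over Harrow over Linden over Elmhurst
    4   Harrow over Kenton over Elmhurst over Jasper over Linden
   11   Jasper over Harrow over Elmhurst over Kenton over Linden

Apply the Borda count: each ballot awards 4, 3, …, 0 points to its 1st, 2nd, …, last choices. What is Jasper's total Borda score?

Borda scores:
  Jasper: 6·3 + 8·3 + 4·1 + 11·4 = 90
  Elmhurst: 6·1 + 8·0 + 4·2 + 11·2 = 36
  Linden: 6·4 + 8·1 + 4·0 + 11·0 = 32
  Harrow: 6·0 + 8·2 + 4·4 + 11·3 = 65
  Kenton: 6·2 + 8·4 + 4·3 + 11·1 = 67

90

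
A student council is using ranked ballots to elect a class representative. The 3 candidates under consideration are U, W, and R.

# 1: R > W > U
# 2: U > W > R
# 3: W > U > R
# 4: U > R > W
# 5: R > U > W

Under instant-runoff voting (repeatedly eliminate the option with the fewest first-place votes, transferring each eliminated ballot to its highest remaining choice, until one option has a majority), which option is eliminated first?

W

Round 1: U 2, R 2, W 1. W has the fewest and is eliminated.
Round 2: U 3, R 2. U has a majority.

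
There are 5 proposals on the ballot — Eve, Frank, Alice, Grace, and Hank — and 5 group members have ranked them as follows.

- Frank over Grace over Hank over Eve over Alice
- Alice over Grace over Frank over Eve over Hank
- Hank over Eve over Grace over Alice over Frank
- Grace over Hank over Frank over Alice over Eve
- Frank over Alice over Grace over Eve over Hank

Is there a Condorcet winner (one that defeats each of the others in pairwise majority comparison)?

Head-to-head results (5 voters total):
Eve vs Frank: Frank wins 4–1.
Eve vs Alice: Alice wins 3–2.
Eve vs Grace: Grace wins 4–1.
Eve vs Hank: Hank wins 3–2.
Frank vs Alice: Frank wins 3–2.
Frank vs Grace: Grace wins 3–2.
Frank vs Hank: Frank wins 3–2.
Alice vs Grace: Grace wins 3–2.
Alice vs Hank: Hank wins 3–2.
Grace vs Hank: Grace wins 4–1.
Grace beats each rival — Eve (4–1), Frank (3–2), Alice (3–2), Hank (4–1) — so Grace is the Condorcet winner.

Yes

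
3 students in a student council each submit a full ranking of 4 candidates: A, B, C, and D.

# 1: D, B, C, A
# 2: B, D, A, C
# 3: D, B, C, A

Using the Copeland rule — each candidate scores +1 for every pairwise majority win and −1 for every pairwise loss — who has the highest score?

D

Pairwise results:
  A vs B: B wins 3–0.
  A vs C: C wins 2–1.
  A vs D: D wins 3–0.
  B vs C: B wins 3–0.
  B vs D: D wins 2–1.
  C vs D: D wins 3–0.
Copeland scores (wins − losses):
  A: 0 − 3 = -3
  B: 2 − 1 = 1
  C: 1 − 2 = -1
  D: 3 − 0 = 3
D has the best Copeland score.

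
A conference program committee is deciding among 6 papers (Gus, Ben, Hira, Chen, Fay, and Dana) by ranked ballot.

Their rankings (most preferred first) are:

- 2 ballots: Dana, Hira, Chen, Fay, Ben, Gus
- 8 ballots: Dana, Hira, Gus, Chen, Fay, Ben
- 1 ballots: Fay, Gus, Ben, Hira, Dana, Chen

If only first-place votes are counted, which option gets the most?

Dana

First-place vote totals:
  Gus: 0
  Ben: 0
  Hira: 0
  Chen: 0
  Fay: 1
  Dana: 10
Dana has the most first-place votes.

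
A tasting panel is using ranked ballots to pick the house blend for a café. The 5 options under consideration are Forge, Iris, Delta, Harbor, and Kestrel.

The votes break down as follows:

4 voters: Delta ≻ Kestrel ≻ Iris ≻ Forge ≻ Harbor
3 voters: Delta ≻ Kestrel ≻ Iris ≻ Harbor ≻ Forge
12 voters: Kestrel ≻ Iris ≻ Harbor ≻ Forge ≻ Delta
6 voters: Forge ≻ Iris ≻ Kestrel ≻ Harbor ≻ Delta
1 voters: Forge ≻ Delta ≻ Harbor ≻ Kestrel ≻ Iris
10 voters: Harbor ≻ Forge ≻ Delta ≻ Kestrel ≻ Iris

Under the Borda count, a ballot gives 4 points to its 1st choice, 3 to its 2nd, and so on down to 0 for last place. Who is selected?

Kestrel

Borda scores:
  Forge: 4·1 + 3·0 + 12·1 + 6·4 + 4 + 10·3 = 74
  Iris: 4·2 + 3·2 + 12·3 + 6·3 + 0 + 10·0 = 68
  Delta: 4·4 + 3·4 + 12·0 + 6·0 + 3 + 10·2 = 51
  Harbor: 4·0 + 3·1 + 12·2 + 6·1 + 2 + 10·4 = 75
  Kestrel: 4·3 + 3·3 + 12·4 + 6·2 + 1 + 10·1 = 92
Kestrel has the highest total.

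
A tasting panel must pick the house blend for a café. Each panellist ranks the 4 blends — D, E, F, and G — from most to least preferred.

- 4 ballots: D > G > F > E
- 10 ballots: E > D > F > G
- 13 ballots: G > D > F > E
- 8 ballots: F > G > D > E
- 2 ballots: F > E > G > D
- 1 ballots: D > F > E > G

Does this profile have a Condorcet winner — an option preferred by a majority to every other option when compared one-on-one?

Head-to-head results (38 voters total):
D vs E: D wins 26–12.
D vs F: D wins 28–10.
D vs G: G wins 23–15.
E vs F: F wins 28–10.
E vs G: G wins 25–13.
F vs G: F wins 21–17.
No candidate beats all others: D beats F beats G beats D, a majority cycle.

No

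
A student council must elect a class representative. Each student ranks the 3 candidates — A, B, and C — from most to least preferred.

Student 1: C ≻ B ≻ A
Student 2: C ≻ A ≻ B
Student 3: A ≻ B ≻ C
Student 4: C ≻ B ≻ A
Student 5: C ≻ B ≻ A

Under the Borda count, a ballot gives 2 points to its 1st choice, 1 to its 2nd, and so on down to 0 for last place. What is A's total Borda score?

Borda scores:
  A: 0 + 1 + 2 + 0 + 0 = 3
  B: 1 + 0 + 1 + 1 + 1 = 4
  C: 2 + 2 + 0 + 2 + 2 = 8

3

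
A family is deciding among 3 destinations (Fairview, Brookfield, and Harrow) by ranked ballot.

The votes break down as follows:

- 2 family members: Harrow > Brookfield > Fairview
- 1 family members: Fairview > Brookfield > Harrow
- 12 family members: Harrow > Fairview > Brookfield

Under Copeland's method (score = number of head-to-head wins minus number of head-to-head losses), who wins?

Pairwise results:
  Fairview vs Brookfield: Fairview wins 13–2.
  Fairview vs Harrow: Harrow wins 14–1.
  Brookfield vs Harrow: Harrow wins 14–1.
Copeland scores (wins − losses):
  Fairview: 1 − 1 = 0
  Brookfield: 0 − 2 = -2
  Harrow: 2 − 0 = 2
Harrow has the best Copeland score.

Harrow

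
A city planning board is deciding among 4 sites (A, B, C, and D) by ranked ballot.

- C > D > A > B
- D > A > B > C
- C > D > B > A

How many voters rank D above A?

Ballots ranking D above A: 3.
Ballots ranking A above D: 0.
So 3 of 3 voters prefer D to A.

3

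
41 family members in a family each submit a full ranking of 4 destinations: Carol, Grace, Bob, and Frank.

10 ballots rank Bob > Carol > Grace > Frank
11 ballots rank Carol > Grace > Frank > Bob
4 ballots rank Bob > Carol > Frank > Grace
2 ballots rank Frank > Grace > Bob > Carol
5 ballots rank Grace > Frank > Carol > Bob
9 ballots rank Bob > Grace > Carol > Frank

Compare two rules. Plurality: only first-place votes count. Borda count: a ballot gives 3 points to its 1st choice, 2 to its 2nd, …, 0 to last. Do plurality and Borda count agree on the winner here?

No

Plurality first-place counts: Carol 11, Grace 5, Bob 23, Frank 2 → Bob.
Borda totals: Carol 75, Grace 69, Bob 71, Frank 31 → Carol.
The two rules disagree: plurality picks Bob, Borda picks Carol.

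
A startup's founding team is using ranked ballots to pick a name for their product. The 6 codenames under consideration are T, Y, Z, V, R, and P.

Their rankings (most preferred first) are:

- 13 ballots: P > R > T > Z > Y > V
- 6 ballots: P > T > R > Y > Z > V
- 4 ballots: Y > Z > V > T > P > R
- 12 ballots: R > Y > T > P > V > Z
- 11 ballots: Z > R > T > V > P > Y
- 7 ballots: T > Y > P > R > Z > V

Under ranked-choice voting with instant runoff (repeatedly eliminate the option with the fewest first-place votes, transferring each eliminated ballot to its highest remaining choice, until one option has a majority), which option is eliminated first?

Round 1: P 19, R 12, Z 11, T 7, Y 4, V 0. V has the fewest and is eliminated.
Round 2: P 19, R 12, Z 11, T 7, Y 4. Y has the fewest and is eliminated.
Round 3: P 19, Z 15, R 12, T 7. T has the fewest and is eliminated.
Round 4: P 26, Z 15, R 12. R has the fewest and is eliminated.
Round 5: P 38, Z 15. P has a majority.

V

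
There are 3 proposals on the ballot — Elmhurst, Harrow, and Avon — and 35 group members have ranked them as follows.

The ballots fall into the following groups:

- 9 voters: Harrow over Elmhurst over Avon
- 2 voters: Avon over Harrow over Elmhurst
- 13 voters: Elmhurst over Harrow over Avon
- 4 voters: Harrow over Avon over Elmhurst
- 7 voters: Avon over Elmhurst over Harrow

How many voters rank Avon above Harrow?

9

Ballots ranking Avon above Harrow: 2+7 = 9.
Ballots ranking Harrow above Avon: 9+13+4 = 26.
So 9 of 35 voters prefer Avon to Harrow.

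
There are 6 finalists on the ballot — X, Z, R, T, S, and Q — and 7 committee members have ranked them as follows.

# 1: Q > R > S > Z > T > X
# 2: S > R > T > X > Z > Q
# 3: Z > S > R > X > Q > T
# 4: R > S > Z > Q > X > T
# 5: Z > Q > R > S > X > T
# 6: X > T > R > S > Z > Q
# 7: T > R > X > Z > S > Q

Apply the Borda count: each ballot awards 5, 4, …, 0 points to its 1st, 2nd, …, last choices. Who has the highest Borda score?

Borda scores:
  X: 0 + 2 + 2 + 1 + 1 + 5 + 3 = 14
  Z: 2 + 1 + 5 + 3 + 5 + 1 + 2 = 19
  R: 4 + 4 + 3 + 5 + 3 + 3 + 4 = 26
  T: 1 + 3 + 0 + 0 + 0 + 4 + 5 = 13
  S: 3 + 5 + 4 + 4 + 2 + 2 + 1 = 21
  Q: 5 + 0 + 1 + 2 + 4 + 0 + 0 = 12
R has the highest total.

R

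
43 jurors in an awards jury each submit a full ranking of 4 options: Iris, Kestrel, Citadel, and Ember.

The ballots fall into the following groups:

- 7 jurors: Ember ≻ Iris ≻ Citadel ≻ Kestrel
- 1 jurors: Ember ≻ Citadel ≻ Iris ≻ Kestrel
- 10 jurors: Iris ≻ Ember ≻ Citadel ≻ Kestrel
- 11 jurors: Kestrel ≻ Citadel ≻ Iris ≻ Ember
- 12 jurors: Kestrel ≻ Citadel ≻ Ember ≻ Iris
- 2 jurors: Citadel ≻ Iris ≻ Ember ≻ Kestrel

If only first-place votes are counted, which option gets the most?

Kestrel

First-place vote totals:
  Iris: 10
  Kestrel: 23
  Citadel: 2
  Ember: 8
Kestrel has the most first-place votes.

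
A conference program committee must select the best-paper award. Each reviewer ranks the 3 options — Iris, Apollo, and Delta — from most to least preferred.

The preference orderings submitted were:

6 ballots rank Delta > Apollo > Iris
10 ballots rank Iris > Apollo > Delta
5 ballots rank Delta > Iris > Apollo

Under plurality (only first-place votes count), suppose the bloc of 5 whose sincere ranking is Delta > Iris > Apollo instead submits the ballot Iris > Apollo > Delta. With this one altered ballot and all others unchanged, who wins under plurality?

Iris

First-place totals with the altered ballot: Iris 15, Apollo 0, Delta 6.
The switch changes the winner from Delta to Iris.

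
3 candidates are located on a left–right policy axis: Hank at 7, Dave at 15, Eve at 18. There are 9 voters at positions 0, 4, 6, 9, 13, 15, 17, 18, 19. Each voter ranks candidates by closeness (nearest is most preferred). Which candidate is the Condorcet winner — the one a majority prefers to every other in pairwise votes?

With single-peaked preferences on a line, the Condorcet winner is the candidate closest to the median voter.
The median voter (position 13) is closest to Dave at 15.
Check: Dave vs Eve — voters closer to Dave: 6 of 9.

Dave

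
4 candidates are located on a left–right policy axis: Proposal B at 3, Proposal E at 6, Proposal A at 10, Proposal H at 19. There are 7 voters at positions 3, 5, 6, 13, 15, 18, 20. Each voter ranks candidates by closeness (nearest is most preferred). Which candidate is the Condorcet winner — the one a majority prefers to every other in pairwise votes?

Proposal A

With single-peaked preferences on a line, the Condorcet winner is the candidate closest to the median voter.
The median voter (position 13) is closest to Proposal A at 10.
Check: Proposal A vs Proposal H — voters closer to Proposal A: 4 of 7.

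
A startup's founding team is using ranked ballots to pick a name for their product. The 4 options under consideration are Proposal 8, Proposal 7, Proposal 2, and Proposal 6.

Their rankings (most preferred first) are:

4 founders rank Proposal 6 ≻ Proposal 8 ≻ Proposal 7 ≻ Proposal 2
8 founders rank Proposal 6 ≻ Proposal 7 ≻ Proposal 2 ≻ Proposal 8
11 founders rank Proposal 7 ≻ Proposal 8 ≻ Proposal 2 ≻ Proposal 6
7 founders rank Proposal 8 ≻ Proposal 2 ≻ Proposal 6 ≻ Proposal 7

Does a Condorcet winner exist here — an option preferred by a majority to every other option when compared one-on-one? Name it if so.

Head-to-head results (30 voters total):
Proposal 8 vs Proposal 7: Proposal 7 wins 19–11.
Proposal 8 vs Proposal 2: Proposal 8 wins 22–8.
Proposal 8 vs Proposal 6: Proposal 8 wins 18–12.
Proposal 7 vs Proposal 2: Proposal 7 wins 23–7.
Proposal 7 vs Proposal 6: Proposal 6 wins 19–11.
Proposal 2 vs Proposal 6: Proposal 2 wins 18–12.
No candidate beats all others: Proposal 8 beats Proposal 6 beats Proposal 7 beats Proposal 8, a majority cycle.

None — there is no Condorcet winner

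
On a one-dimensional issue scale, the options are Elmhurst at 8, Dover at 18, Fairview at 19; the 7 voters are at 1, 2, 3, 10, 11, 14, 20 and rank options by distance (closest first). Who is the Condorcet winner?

With single-peaked preferences on a line, the Condorcet winner is the candidate closest to the median voter.
The median voter (position 10) is closest to Elmhurst at 8.
Check: Elmhurst vs Dover — voters closer to Elmhurst: 5 of 7.

Elmhurst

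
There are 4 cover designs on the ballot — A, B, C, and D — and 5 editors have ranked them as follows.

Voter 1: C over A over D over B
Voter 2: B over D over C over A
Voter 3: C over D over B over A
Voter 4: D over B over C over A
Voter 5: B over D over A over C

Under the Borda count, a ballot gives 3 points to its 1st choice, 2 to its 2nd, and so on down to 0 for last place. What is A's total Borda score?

Borda scores:
  A: 2 + 0 + 0 + 0 + 1 = 3
  B: 0 + 3 + 1 + 2 + 3 = 9
  C: 3 + 1 + 3 + 1 + 0 = 8
  D: 1 + 2 + 2 + 3 + 2 = 10

3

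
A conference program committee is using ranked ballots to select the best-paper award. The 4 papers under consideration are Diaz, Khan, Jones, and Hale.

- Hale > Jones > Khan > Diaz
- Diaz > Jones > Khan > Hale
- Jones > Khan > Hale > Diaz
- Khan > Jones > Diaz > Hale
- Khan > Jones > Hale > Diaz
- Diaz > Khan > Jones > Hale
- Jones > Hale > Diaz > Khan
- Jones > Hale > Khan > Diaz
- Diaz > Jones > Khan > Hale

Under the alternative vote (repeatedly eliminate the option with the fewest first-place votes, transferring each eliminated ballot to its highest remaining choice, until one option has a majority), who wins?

Jones

Round 1: Diaz 3, Jones 3, Khan 2, Hale 1. Hale has the fewest and is eliminated.
Round 2: Jones 4, Diaz 3, Khan 2. Khan has the fewest and is eliminated.
Round 3: Jones 6, Diaz 3. Jones has a majority.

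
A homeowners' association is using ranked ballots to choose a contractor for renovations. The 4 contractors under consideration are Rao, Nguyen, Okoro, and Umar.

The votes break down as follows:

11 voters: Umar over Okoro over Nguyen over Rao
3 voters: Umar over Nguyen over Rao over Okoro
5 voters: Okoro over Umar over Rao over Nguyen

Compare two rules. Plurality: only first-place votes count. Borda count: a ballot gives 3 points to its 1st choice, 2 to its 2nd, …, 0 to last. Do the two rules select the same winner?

Plurality first-place counts: Rao 0, Nguyen 0, Okoro 5, Umar 14 → Umar.
Borda totals: Rao 8, Nguyen 17, Okoro 37, Umar 52 → Umar.
The two rules agree on Umar.

Yes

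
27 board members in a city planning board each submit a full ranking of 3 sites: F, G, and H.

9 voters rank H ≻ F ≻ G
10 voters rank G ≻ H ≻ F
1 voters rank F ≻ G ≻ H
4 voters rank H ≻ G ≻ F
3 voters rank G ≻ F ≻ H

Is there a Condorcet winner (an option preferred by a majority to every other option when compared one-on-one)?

Yes

Head-to-head results (27 voters total):
F vs G: G wins 17–10.
F vs H: H wins 23–4.
G vs H: G wins 14–13.
G beats each rival — F (17–10), H (14–13) — so G is the Condorcet winner.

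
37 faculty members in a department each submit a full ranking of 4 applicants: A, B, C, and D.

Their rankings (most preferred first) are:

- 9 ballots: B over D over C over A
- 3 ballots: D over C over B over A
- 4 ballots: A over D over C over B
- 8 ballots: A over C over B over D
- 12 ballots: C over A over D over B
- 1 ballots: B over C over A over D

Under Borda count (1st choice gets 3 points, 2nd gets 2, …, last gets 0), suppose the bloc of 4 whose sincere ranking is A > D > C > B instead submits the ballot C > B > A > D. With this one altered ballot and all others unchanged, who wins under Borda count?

Borda totals with the altered ballot: A 53, B 49, C 81, D 39.
The winner is unchanged: still C.

C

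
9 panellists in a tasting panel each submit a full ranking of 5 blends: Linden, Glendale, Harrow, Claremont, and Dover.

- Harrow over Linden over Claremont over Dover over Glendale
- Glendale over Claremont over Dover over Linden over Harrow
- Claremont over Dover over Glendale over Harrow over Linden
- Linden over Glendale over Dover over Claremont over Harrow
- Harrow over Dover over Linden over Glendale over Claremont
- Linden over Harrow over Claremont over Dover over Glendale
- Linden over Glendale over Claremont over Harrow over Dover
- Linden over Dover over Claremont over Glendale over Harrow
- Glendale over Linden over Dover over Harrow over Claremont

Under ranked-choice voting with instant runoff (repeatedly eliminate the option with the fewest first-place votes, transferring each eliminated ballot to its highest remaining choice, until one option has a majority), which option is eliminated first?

Round 1: Linden 4, Glendale 2, Harrow 2, Claremont 1, Dover 0. Dover has the fewest and is eliminated.
Round 2: Linden 4, Glendale 2, Harrow 2, Claremont 1. Claremont has the fewest and is eliminated.
Round 3: Linden 4, Glendale 3, Harrow 2. Harrow has the fewest and is eliminated.
Round 4: Linden 6, Glendale 3. Linden has a majority.

Dover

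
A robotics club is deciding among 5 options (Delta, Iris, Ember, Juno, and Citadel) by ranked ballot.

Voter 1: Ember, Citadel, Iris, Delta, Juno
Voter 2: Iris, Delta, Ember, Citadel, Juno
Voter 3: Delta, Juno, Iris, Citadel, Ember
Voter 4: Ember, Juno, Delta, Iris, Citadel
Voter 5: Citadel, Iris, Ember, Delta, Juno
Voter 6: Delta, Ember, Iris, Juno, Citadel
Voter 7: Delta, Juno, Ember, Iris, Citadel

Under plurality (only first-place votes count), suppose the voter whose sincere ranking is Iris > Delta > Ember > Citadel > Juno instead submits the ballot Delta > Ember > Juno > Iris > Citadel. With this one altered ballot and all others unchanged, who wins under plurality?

Delta

First-place totals with the altered ballot: Delta 4, Iris 0, Ember 2, Juno 0, Citadel 1.
The winner is unchanged: still Delta.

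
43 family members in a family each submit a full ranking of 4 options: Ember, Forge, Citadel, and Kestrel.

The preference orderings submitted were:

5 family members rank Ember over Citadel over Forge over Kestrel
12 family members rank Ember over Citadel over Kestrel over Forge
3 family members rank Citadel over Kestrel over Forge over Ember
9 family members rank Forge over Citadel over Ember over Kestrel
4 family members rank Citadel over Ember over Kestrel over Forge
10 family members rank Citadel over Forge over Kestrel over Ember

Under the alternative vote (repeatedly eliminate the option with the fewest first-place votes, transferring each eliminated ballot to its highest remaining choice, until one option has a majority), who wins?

Round 1: Ember 17, Citadel 17, Forge 9, Kestrel 0. Kestrel has the fewest and is eliminated.
Round 2: Ember 17, Citadel 17, Forge 9. Forge has the fewest and is eliminated.
Round 3: Citadel 26, Ember 17. Citadel has a majority.

Citadel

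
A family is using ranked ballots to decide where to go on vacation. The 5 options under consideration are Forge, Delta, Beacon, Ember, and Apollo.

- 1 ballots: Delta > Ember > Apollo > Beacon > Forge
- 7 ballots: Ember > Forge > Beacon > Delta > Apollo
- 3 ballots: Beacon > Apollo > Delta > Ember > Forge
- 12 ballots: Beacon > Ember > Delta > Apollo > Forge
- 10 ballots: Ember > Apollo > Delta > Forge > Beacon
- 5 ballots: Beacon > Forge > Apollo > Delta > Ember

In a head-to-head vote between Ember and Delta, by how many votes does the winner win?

Ballots ranking Ember above Delta: 7+12+10 = 29.
Ballots ranking Delta above Ember: 1+3+5 = 9.
Ember wins 29–9, a margin of 20.

20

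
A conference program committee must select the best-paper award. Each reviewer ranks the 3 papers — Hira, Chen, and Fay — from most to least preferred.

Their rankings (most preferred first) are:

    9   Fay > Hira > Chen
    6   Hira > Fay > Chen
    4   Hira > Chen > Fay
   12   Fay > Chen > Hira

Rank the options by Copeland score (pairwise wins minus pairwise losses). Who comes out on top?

Pairwise results:
  Hira vs Chen: Hira wins 19–12.
  Hira vs Fay: Fay wins 21–10.
  Chen vs Fay: Fay wins 27–4.
Copeland scores (wins − losses):
  Hira: 1 − 1 = 0
  Chen: 0 − 2 = -2
  Fay: 2 − 0 = 2
Fay has the best Copeland score.

Fay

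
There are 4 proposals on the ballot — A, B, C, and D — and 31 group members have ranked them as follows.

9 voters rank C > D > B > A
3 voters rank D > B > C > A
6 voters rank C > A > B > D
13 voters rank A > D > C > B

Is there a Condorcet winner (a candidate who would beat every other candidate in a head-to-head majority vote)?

No

Head-to-head results (31 voters total):
A vs B: A wins 19–12.
A vs C: C wins 18–13.
A vs D: A wins 19–12.
B vs C: C wins 28–3.
B vs D: D wins 25–6.
C vs D: D wins 16–15.
No candidate beats all others: A beats D beats C beats A, a majority cycle.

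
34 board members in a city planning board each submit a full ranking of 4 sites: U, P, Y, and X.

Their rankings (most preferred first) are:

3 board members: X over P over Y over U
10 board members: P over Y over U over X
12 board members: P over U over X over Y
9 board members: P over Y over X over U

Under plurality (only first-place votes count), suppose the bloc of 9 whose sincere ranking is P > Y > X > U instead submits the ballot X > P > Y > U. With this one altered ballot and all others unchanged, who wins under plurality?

First-place totals with the altered ballot: U 0, P 22, Y 0, X 12.
The winner is unchanged: still P.

P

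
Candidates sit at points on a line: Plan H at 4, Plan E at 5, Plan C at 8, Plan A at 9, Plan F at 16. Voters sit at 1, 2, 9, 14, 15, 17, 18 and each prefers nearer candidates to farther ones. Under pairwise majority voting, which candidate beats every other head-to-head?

With single-peaked preferences on a line, the Condorcet winner is the candidate closest to the median voter.
The median voter (position 14) is closest to Plan F at 16.
Check: Plan F vs Plan A — voters closer to Plan F: 4 of 7.

Plan F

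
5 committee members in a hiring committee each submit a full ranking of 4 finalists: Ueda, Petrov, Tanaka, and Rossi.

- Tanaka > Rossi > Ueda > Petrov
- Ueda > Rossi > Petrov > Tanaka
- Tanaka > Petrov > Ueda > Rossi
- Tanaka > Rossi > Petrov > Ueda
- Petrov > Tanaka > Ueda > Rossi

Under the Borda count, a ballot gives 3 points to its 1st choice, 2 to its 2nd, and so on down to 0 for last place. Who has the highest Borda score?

Borda scores:
  Ueda: 1 + 3 + 1 + 0 + 1 = 6
  Petrov: 0 + 1 + 2 + 1 + 3 = 7
  Tanaka: 3 + 0 + 3 + 3 + 2 = 11
  Rossi: 2 + 2 + 0 + 2 + 0 = 6
Tanaka has the highest total.

Tanaka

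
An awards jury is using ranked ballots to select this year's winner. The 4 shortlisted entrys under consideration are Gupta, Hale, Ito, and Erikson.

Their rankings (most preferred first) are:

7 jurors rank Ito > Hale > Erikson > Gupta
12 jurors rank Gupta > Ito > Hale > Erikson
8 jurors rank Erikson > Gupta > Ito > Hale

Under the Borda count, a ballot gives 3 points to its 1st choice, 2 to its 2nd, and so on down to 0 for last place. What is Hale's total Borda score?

Borda scores:
  Gupta: 7·0 + 12·3 + 8·2 = 52
  Hale: 7·2 + 12·1 + 8·0 = 26
  Ito: 7·3 + 12·2 + 8·1 = 53
  Erikson: 7·1 + 12·0 + 8·3 = 31

26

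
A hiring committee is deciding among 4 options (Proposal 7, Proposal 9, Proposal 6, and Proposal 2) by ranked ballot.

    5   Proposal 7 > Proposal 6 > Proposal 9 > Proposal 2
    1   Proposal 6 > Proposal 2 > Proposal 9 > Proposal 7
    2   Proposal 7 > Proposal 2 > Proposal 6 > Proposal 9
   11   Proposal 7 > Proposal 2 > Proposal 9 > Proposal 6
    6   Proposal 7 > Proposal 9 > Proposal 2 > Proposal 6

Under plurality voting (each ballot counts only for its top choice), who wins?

First-place vote totals:
  Proposal 7: 24
  Proposal 9: 0
  Proposal 6: 1
  Proposal 2: 0
Proposal 7 has the most first-place votes.

Proposal 7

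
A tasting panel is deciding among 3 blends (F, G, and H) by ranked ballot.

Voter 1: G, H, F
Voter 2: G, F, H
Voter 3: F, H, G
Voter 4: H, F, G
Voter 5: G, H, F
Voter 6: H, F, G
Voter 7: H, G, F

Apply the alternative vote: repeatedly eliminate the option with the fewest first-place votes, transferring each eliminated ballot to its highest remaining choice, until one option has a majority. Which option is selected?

Round 1: G 3, H 3, F 1. F has the fewest and is eliminated.
Round 2: H 4, G 3. H has a majority.

H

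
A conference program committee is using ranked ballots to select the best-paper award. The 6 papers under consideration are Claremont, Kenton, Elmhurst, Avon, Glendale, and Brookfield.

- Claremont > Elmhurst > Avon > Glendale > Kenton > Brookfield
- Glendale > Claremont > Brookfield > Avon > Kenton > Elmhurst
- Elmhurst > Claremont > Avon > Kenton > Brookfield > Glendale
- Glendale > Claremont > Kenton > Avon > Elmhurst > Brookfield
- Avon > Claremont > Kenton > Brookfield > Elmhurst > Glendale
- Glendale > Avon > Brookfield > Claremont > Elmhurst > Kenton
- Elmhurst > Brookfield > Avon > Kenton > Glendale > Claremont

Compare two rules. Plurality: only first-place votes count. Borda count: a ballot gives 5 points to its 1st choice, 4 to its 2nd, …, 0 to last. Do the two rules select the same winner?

Plurality first-place counts: Claremont 1, Kenton 0, Elmhurst 2, Avon 1, Glendale 3, Brookfield 0 → Glendale.
Borda totals: Claremont 23, Kenton 12, Elmhurst 17, Avon 22, Glendale 18, Brookfield 13 → Claremont.
The two rules disagree: plurality picks Glendale, Borda picks Claremont.

No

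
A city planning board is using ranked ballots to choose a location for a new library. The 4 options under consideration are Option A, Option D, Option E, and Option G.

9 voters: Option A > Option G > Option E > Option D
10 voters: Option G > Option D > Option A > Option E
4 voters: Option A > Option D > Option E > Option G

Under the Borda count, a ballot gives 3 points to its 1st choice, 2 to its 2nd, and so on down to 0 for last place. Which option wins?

Borda scores:
  Option A: 9·3 + 10·1 + 4·3 = 49
  Option D: 9·0 + 10·2 + 4·2 = 28
  Option E: 9·1 + 10·0 + 4·1 = 13
  Option G: 9·2 + 10·3 + 4·0 = 48
Option A has the highest total.

Option A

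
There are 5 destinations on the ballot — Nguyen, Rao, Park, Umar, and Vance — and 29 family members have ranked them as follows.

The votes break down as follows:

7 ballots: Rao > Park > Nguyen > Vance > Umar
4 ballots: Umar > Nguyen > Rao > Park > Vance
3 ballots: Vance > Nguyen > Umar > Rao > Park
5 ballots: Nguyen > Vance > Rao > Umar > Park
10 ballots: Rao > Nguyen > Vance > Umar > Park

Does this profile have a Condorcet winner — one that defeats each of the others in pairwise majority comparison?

Yes

Head-to-head results (29 voters total):
Nguyen vs Rao: Rao wins 17–12.
Nguyen vs Park: Nguyen wins 22–7.
Nguyen vs Umar: Nguyen wins 25–4.
Nguyen vs Vance: Nguyen wins 26–3.
Rao vs Park: Rao wins 29–0.
Rao vs Umar: Rao wins 22–7.
Rao vs Vance: Rao wins 21–8.
Park vs Umar: Umar wins 22–7.
Park vs Vance: Vance wins 18–11.
Umar vs Vance: Vance wins 25–4.
Rao beats each rival — Nguyen (17–12), Park (29–0), Umar (22–7), Vance (21–8) — so Rao is the Condorcet winner.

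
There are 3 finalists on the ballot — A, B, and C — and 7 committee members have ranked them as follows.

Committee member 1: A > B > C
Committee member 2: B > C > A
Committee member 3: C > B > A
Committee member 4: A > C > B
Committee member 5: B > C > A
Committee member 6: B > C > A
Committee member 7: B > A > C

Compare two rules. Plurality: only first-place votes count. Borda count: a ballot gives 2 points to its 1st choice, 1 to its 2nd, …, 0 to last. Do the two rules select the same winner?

Plurality first-place counts: A 2, B 4, C 1 → B.
Borda totals: A 5, B 10, C 6 → B.
The two rules agree on B.

Yes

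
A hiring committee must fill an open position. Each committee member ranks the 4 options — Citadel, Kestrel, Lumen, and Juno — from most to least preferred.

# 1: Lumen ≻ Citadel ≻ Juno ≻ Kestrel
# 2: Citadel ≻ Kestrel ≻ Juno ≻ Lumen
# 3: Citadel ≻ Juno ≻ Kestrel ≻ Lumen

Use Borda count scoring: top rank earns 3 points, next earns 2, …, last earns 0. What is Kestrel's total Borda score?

Borda scores:
  Citadel: 2 + 3 + 3 = 8
  Kestrel: 0 + 2 + 1 = 3
  Lumen: 3 + 0 + 0 = 3
  Juno: 1 + 1 + 2 = 4

3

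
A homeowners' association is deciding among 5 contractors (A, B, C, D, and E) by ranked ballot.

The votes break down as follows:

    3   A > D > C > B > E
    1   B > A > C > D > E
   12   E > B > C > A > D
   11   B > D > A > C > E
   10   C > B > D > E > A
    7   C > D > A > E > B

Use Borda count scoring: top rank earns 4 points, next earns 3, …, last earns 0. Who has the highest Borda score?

B

Borda scores:
  A: 3·4 + 3 + 12·1 + 11·2 + 10·0 + 7·2 = 63
  B: 3·1 + 4 + 12·3 + 11·4 + 10·3 + 7·0 = 117
  C: 3·2 + 2 + 12·2 + 11·1 + 10·4 + 7·4 = 111
  D: 3·3 + 1 + 12·0 + 11·3 + 10·2 + 7·3 = 84
  E: 3·0 + 0 + 12·4 + 11·0 + 10·1 + 7·1 = 65
B has the highest total.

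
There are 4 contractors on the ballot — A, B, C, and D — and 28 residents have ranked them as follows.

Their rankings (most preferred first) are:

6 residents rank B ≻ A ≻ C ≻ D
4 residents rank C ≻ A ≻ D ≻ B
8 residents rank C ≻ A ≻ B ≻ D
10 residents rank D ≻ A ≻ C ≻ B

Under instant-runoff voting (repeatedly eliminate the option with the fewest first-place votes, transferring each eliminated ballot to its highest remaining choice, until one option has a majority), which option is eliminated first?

Round 1: C 12, D 10, B 6, A 0. A has the fewest and is eliminated.
Round 2: C 12, D 10, B 6. B has the fewest and is eliminated.
Round 3: C 18, D 10. C has a majority.

A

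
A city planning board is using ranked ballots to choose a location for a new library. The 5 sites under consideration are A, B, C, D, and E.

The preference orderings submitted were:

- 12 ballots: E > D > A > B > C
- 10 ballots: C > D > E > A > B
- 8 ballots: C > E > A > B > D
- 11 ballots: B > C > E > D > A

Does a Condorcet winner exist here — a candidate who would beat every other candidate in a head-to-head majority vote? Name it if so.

No Condorcet winner

Head-to-head results (41 voters total):
A vs B: A wins 30–11.
A vs C: C wins 29–12.
A vs D: D wins 33–8.
A vs E: E wins 41–0.
B vs C: B wins 23–18.
B vs D: D wins 22–19.
B vs E: E wins 30–11.
C vs D: C wins 29–12.
C vs E: C wins 29–12.
D vs E: E wins 31–10.
No candidate beats all others: A beats B beats C beats A, a majority cycle.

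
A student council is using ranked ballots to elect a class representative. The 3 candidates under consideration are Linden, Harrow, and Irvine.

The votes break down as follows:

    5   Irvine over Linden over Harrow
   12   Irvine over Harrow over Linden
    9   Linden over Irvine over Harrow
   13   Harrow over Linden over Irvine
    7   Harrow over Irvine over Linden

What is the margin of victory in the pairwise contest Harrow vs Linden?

Ballots ranking Harrow above Linden: 12+13+7 = 32.
Ballots ranking Linden above Harrow: 5+9 = 14.
Harrow wins 32–14, a margin of 18.

18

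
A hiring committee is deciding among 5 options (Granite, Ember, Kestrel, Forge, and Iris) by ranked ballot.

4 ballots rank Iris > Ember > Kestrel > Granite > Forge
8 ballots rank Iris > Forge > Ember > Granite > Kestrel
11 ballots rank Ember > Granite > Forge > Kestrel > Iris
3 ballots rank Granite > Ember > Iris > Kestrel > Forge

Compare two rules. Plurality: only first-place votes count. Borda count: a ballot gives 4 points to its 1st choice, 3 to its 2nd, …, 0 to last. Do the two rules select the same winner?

Plurality first-place counts: Granite 3, Ember 11, Kestrel 0, Forge 0, Iris 12 → Iris.
Borda totals: Granite 57, Ember 81, Kestrel 22, Forge 46, Iris 54 → Ember.
The two rules disagree: plurality picks Iris, Borda picks Ember.

No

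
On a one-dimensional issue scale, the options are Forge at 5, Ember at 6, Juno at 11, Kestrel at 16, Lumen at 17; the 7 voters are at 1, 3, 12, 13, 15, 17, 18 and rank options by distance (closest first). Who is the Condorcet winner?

With single-peaked preferences on a line, the Condorcet winner is the candidate closest to the median voter.
The median voter (position 13) is closest to Juno at 11.
Check: Juno vs Kestrel — voters closer to Juno: 4 of 7.

Juno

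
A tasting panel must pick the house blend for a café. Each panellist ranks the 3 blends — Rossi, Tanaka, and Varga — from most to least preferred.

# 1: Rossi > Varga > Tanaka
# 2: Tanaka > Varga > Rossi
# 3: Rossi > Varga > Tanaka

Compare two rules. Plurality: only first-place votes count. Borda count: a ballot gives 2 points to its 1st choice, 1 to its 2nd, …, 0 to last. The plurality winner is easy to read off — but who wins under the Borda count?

Rossi

Plurality first-place counts: Rossi 2, Tanaka 1, Varga 0 → Rossi.
Borda totals: Rossi 4, Tanaka 2, Varga 3 → Rossi.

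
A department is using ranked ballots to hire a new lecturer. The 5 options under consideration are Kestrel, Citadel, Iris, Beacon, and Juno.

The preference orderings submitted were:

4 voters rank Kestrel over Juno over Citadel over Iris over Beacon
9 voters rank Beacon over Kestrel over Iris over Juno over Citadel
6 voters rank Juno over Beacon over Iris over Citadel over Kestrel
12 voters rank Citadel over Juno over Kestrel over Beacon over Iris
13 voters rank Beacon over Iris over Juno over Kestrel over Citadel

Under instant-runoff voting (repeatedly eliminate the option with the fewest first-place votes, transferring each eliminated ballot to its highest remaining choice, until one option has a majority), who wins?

Round 1: Beacon 22, Citadel 12, Juno 6, Kestrel 4, Iris 0. Iris has the fewest and is eliminated.
Round 2: Beacon 22, Citadel 12, Juno 6, Kestrel 4. Kestrel has the fewest and is eliminated.
Round 3: Beacon 22, Citadel 12, Juno 10. Juno has the fewest and is eliminated.
Round 4: Beacon 28, Citadel 16. Beacon has a majority.

Beacon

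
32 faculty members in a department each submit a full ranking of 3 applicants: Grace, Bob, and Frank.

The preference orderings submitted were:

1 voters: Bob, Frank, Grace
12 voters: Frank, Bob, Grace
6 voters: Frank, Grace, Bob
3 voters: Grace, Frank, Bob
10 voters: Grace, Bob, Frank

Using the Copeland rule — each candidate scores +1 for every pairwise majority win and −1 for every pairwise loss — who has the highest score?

Pairwise results:
  Grace vs Bob: Grace wins 19–13.
  Grace vs Frank: Frank wins 19–13.
  Bob vs Frank: Frank wins 21–11.
Copeland scores (wins − losses):
  Grace: 1 − 1 = 0
  Bob: 0 − 2 = -2
  Frank: 2 − 0 = 2
Frank has the best Copeland score.

Frank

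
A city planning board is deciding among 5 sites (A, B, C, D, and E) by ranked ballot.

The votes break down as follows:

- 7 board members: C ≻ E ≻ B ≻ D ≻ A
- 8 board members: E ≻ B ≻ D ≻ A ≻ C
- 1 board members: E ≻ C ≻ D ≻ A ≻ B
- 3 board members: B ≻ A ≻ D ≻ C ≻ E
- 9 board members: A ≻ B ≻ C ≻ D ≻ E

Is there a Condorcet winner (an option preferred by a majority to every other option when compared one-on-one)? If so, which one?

Head-to-head results (28 voters total):
A vs B: B wins 18–10.
A vs C: A wins 20–8.
A vs D: D wins 16–12.
A vs E: E wins 16–12.
B vs C: B wins 20–8.
B vs D: B wins 27–1.
B vs E: E wins 16–12.
C vs D: C wins 17–11.
C vs E: C wins 19–9.
D vs E: E wins 16–12.
No candidate beats all others: A beats C beats D beats A, a majority cycle.

No Condorcet winner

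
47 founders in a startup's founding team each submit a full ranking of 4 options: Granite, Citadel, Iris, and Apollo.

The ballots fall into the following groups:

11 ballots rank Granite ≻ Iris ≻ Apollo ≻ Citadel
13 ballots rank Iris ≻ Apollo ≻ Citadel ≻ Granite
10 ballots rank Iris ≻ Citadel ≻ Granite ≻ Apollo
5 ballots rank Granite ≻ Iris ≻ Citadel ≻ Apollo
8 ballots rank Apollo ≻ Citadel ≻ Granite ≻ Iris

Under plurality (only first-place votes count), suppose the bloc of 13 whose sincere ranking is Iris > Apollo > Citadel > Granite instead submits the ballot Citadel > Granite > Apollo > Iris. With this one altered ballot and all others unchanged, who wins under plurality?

First-place totals with the altered ballot: Granite 16, Citadel 13, Iris 10, Apollo 8.
The switch changes the winner from Iris to Granite.

Granite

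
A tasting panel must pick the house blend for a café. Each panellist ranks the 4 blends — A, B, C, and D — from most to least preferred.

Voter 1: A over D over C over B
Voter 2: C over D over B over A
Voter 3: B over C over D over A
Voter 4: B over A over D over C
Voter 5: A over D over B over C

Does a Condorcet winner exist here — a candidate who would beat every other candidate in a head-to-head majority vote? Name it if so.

Head-to-head results (5 voters total):
A vs B: B wins 3–2.
A vs C: A wins 3–2.
A vs D: A wins 3–2.
B vs C: B wins 3–2.
B vs D: D wins 3–2.
C vs D: D wins 3–2.
No candidate beats all others: A beats D beats B beats A, a majority cycle.

No Condorcet winner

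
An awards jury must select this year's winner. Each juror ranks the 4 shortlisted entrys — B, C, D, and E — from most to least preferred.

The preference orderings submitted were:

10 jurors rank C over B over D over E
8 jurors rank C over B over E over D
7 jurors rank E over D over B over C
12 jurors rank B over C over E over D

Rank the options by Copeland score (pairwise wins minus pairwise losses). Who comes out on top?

B

Pairwise results:
  B vs C: B wins 19–18.
  B vs D: B wins 30–7.
  B vs E: B wins 30–7.
  C vs D: C wins 30–7.
  C vs E: C wins 30–7.
  D vs E: E wins 27–10.
Copeland scores (wins − losses):
  B: 3 − 0 = 3
  C: 2 − 1 = 1
  D: 0 − 3 = -3
  E: 1 − 2 = -1
B has the best Copeland score.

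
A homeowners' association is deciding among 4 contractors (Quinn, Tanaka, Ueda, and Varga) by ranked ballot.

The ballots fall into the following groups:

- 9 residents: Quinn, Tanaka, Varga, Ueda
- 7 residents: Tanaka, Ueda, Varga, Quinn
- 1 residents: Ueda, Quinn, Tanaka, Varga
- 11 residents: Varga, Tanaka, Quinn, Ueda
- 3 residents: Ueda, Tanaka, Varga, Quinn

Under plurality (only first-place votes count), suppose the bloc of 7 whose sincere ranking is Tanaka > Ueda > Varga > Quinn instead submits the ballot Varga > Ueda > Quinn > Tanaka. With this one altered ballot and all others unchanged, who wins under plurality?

First-place totals with the altered ballot: Quinn 9, Tanaka 0, Ueda 4, Varga 18.
The winner is unchanged: still Varga.

Varga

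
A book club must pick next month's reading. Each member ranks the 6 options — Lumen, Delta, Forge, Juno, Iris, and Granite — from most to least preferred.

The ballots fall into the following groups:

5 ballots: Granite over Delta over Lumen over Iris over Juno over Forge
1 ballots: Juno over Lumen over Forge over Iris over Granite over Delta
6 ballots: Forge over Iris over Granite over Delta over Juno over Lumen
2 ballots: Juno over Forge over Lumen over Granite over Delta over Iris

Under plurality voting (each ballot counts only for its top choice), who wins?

First-place vote totals:
  Lumen: 0
  Delta: 0
  Forge: 6
  Juno: 3
  Iris: 0
  Granite: 5
Forge has the most first-place votes.

Forge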